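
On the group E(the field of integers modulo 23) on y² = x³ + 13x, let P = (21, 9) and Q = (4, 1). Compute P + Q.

(21, 9) + (4, 1). λ = (1 - 9)/(4 - 21) ≡ 15/6 mod 23. 6⁻¹ ≡ 4 (mod 23), so λ ≡ 14.
  x = λ² - 21 - 4 = 196 - 25 ≡ 10; y = λ·(21 - 10) - 9 ≡ 7. → (10, 7)

(10, 7)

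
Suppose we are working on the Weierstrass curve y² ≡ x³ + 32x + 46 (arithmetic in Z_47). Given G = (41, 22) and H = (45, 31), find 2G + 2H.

(27, 30)

First 2G:
Repeated addition: build up to 2G.
2G: tangent at (41, 22): λ = (3·41² + 32)/(2·22) ≡ 46/44. 44⁻¹ ≡ 31 (mod 47) since 44·31 = 1364 ≡ 1, so λ ≡ 46·31 ≡ 16.
  x = λ² - 41 - 41 = 256 - 82 ≡ 33; y = λ·(41 - 33) - 22 ≡ 12. → (33, 12)
2G = (33, 12).
Next 2H:
Repeated addition: build up to 2H.
2H: tangent at (45, 31): λ = (3·45² + 32)/(2·31) ≡ 44/15. 15⁻¹ ≡ 22 (mod 47), so λ ≡ 44·22 ≡ 28.
  x = λ² - 45 - 45 = 784 - 90 ≡ 36; y = λ·(45 - 36) - 31 ≡ 33. → (36, 33)
2H = (36, 33).
Finally 2G + 2H:
(33, 12) + (36, 33). λ = (33 - 12)/(36 - 33) ≡ 21/3 mod 47. 3⁻¹ ≡ 16 (mod 47), so λ ≡ 7.
  x = λ² - 33 - 36 = 49 - 69 ≡ 27; y = λ·(33 - 27) - 12 ≡ 30. → (27, 30)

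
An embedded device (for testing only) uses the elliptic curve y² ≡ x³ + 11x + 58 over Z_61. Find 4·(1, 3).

Write G = (1, 3).
Double-and-add on 4 = (100)₂. Start with G = (1, 3) for the leading 1-bit.
double: tangent at (1, 3): λ = (3·1² + 11)/(2·3) ≡ 14/6. 6⁻¹ ≡ 51 (mod 61), so λ ≡ 14·51 ≡ 43.
  x = λ² - 1 - 1 = 1849 - 2 ≡ 17; y = λ·(1 - 17) - 3 ≡ 41. → (17, 41)
double: tangent at (17, 41): λ = (3·17² + 11)/(2·41) ≡ 24/21. 21⁻¹ ≡ 32 (mod 61), so λ ≡ 24·32 ≡ 36.
  x = λ² - 17 - 17 = 1296 - 34 ≡ 42; y = λ·(17 - 42) - 41 ≡ 35. → (42, 35)

(42, 35)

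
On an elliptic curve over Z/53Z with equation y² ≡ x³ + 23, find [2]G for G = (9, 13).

(10, 49)

tangent at (9, 13): λ = (3·9² + 0)/(2·13) ≡ 31/26. 26⁻¹ ≡ 51 (mod 53) since 26·51 = 1326 ≡ 1, so λ ≡ 31·51 ≡ 44.
  x = λ² - 9 - 9 = 1936 - 18 ≡ 10; y = λ·(9 - 10) - 13 ≡ 49. → (10, 49)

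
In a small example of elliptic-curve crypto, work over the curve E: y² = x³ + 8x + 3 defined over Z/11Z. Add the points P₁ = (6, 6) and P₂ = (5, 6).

(0, 5)

(6, 6) + (5, 6). λ = (6 - 6)/(5 - 6) ≡ 0/10 mod 11. 10⁻¹ ≡ 10 (mod 11), so λ ≡ 0.
  x = λ² - 6 - 5 = 0 - 11 ≡ 0; y = λ·(6 - 0) - 6 ≡ 5. → (0, 5)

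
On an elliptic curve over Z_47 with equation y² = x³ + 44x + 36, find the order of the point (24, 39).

3

2P: tangent at (24, 39): λ = (3·24² + 44)/(2·39) ≡ 33/31. 31⁻¹ ≡ 44 (mod 47), so λ ≡ 33·44 ≡ 42.
  x = λ² - 24 - 24 = 1764 - 48 ≡ 24; y = λ·(24 - 24) - 39 ≡ 8. → (24, 8)
3P: (24, 8) + (24, 39): same x and y₁ ≡ -y₂, so the sum is ∞.
3P = ∞, so the order is 3.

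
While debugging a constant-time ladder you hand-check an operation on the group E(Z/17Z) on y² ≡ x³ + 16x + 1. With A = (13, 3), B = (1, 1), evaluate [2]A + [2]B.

First 2A:
Repeated addition: build up to 2A.
2A: tangent at (13, 3): λ = (3·13² + 16)/(2·3) ≡ 13/6. 6⁻¹ ≡ 3 (mod 17), so λ ≡ 13·3 ≡ 5.
  x = λ² - 13 - 13 = 25 - 26 ≡ 16; y = λ·(13 - 16) - 3 ≡ 16. → (16, 16)
2A = (16, 16).
Next 2B:
Repeated addition: build up to 2B.
2B: tangent at (1, 1): λ = (3·1² + 16)/(2·1) ≡ 2/2. 2⁻¹ ≡ 9 (mod 17) since 2·9 = 18 ≡ 1, so λ ≡ 2·9 ≡ 1.
  x = λ² - 1 - 1 = 1 - 2 ≡ 16; y = λ·(1 - 16) - 1 ≡ 1. → (16, 1)
2B = (16, 1).
Finally 2A + 2B:
(16, 16) + (16, 1): same x and y₁ ≡ -y₂, so the sum is O.

O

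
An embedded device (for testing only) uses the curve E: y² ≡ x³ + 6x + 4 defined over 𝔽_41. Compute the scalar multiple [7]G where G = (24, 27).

Double-and-add on 7 = (111)₂. Start with G = (24, 27) for the leading 1-bit.
double: tangent at (24, 27): λ = (3·24² + 6)/(2·27) ≡ 12/13. 13⁻¹ ≡ 19 (mod 41) since 13·19 = 247 ≡ 1, so λ ≡ 12·19 ≡ 23.
  x = λ² - 24 - 24 = 529 - 48 ≡ 30; y = λ·(24 - 30) - 27 ≡ 40. → (30, 40)
add G: (30, 40) + (24, 27). λ = (27 - 40)/(24 - 30) ≡ 28/35 mod 41. 35⁻¹ ≡ 34 (mod 41), so λ ≡ 9.
  x = λ² - 30 - 24 = 81 - 54 ≡ 27; y = λ·(30 - 27) - 40 ≡ 28. → (27, 28)
double: tangent at (27, 28): λ = (3·27² + 6)/(2·28) ≡ 20/15. 15⁻¹ ≡ 11 (mod 41), so λ ≡ 20·11 ≡ 15.
  x = λ² - 27 - 27 = 225 - 54 ≡ 7; y = λ·(27 - 7) - 28 ≡ 26. → (7, 26)
add G: (7, 26) + (24, 27). λ = (27 - 26)/(24 - 7) ≡ 1/17 mod 41. 17⁻¹ ≡ 29 (mod 41) since 17·29 = 493 ≡ 1, so λ ≡ 29.
  x = λ² - 7 - 24 = 841 - 31 ≡ 31; y = λ·(7 - 31) - 26 ≡ 16. → (31, 16)

(31, 16)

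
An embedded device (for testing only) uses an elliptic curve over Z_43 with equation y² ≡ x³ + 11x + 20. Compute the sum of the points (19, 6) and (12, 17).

(19, 6) + (12, 17). λ = (17 - 6)/(12 - 19) ≡ 11/36 mod 43. 36⁻¹ ≡ 6 (mod 43), so λ ≡ 23.
  x = λ² - 19 - 12 = 529 - 31 ≡ 25; y = λ·(19 - 25) - 6 ≡ 28. → (25, 28)

(25, 28)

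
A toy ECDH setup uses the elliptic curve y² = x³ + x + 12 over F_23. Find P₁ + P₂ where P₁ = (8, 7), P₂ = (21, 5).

(8, 7) + (21, 5). λ = (5 - 7)/(21 - 8) ≡ 21/13 mod 23. 13⁻¹ ≡ 16 (mod 23), so λ ≡ 14.
  x = λ² - 8 - 21 = 196 - 29 ≡ 6; y = λ·(8 - 6) - 7 ≡ 21. → (6, 21)

(6, 21)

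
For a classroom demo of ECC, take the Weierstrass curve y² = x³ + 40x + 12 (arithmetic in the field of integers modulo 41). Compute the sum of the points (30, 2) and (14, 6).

(15, 25)

(30, 2) + (14, 6). λ = (6 - 2)/(14 - 30) ≡ 4/25 mod 41. 25⁻¹ ≡ 23 (mod 41) since 25·23 = 575 ≡ 1, so λ ≡ 10.
  x = λ² - 30 - 14 = 100 - 44 ≡ 15; y = λ·(30 - 15) - 2 ≡ 25. → (15, 25)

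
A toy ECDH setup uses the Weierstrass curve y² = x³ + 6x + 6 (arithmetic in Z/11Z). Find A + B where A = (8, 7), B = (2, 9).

(8, 7) + (2, 9). λ = (9 - 7)/(2 - 8) ≡ 2/5 mod 11. 5⁻¹ ≡ 9 (mod 11), so λ ≡ 7.
  x = λ² - 8 - 2 = 49 - 10 ≡ 6; y = λ·(8 - 6) - 7 ≡ 7. → (6, 7)

(6, 7)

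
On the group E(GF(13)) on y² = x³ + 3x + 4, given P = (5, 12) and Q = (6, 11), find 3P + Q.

First 3P:
Repeated addition: build up to 3P.
2P: tangent at (5, 12): λ = (3·5² + 3)/(2·12) ≡ 0/11. 11⁻¹ ≡ 6 (mod 13) since 11·6 = 66 ≡ 1, so λ ≡ 0·6 ≡ 0.
  x = λ² - 5 - 5 = 0 - 10 ≡ 3; y = λ·(5 - 3) - 12 ≡ 1. → (3, 1)
3P: (3, 1) + (5, 12). λ = (12 - 1)/(5 - 3) ≡ 11/2 mod 13. 2⁻¹ ≡ 7 (mod 13) since 2·7 = 14 ≡ 1, so λ ≡ 12.
  x = λ² - 3 - 5 = 144 - 8 ≡ 6; y = λ·(3 - 6) - 1 ≡ 2. → (6, 2)
3P = (6, 2).
Finally 3P + Q:
(6, 2) + (6, 11): same x and y₁ ≡ -y₂, so the sum is 𝒪.

O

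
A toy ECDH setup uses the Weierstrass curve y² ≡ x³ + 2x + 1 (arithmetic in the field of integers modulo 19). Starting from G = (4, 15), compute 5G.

(16, 5)

Repeated addition: build up to 5G.
2G: tangent at (4, 15): λ = (3·4² + 2)/(2·15) ≡ 12/11. 11⁻¹ ≡ 7 (mod 19) since 11·7 = 77 ≡ 1, so λ ≡ 12·7 ≡ 8.
  x = λ² - 4 - 4 = 64 - 8 ≡ 18; y = λ·(4 - 18) - 15 ≡ 6. → (18, 6)
3G: (18, 6) + (4, 15). λ = (15 - 6)/(4 - 18) ≡ 9/5 mod 19. 5⁻¹ ≡ 4 (mod 19) since 5·4 = 20 ≡ 1, so λ ≡ 17.
  x = λ² - 18 - 4 = 289 - 22 ≡ 1; y = λ·(18 - 1) - 6 ≡ 17. → (1, 17)
4G: (1, 17) + (4, 15). λ = (15 - 17)/(4 - 1) ≡ 17/3 mod 19. 3⁻¹ ≡ 13 (mod 19) since 3·13 = 39 ≡ 1, so λ ≡ 12.
  x = λ² - 1 - 4 = 144 - 5 ≡ 6; y = λ·(1 - 6) - 17 ≡ 18. → (6, 18)
5G: (6, 18) + (4, 15). λ = (15 - 18)/(4 - 6) ≡ 16/17 mod 19. 17⁻¹ ≡ 9 (mod 19), so λ ≡ 11.
  x = λ² - 6 - 4 = 121 - 10 ≡ 16; y = λ·(6 - 16) - 18 ≡ 5. → (16, 5)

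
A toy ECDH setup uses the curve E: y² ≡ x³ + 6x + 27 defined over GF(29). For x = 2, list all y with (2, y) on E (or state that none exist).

x³ + 6x + 27 = 47 ≡ 18 (mod 29).
18 is a non-residue mod 29; no y exists.

none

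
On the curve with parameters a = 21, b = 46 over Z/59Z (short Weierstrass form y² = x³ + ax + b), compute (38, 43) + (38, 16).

The two points share x = 38 and their y-coordinates satisfy 43 + 16 ≡ 0 (mod 59), so they are inverses. Their sum is O.

O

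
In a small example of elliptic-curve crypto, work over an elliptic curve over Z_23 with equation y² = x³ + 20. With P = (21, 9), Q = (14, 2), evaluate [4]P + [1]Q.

(20, 4)

First 4P:
Repeated addition: build up to 4P.
2P: tangent at (21, 9): λ = (3·21² + 0)/(2·9) ≡ 12/18. 18⁻¹ ≡ 9 (mod 23) since 18·9 = 162 ≡ 1, so λ ≡ 12·9 ≡ 16.
  x = λ² - 21 - 21 = 256 - 42 ≡ 7; y = λ·(21 - 7) - 9 ≡ 8. → (7, 8)
3P: (7, 8) + (21, 9). λ = (9 - 8)/(21 - 7) ≡ 1/14 mod 23. 14⁻¹ ≡ 5 (mod 23), so λ ≡ 5.
  x = λ² - 7 - 21 = 25 - 28 ≡ 20; y = λ·(7 - 20) - 8 ≡ 19. → (20, 19)
4P: (20, 19) + (21, 9). λ = (9 - 19)/(21 - 20) ≡ 13/1 mod 23. 1⁻¹ ≡ 1 (mod 23) since 1·1 = 1 ≡ 1, so λ ≡ 13.
  x = λ² - 20 - 21 = 169 - 41 ≡ 13; y = λ·(20 - 13) - 19 ≡ 3. → (13, 3)
4P = (13, 3).
Finally 4P + Q:
(13, 3) + (14, 2). λ = (2 - 3)/(14 - 13) ≡ 22/1 mod 23. 1⁻¹ ≡ 1 (mod 23), so λ ≡ 22.
  x = λ² - 13 - 14 = 484 - 27 ≡ 20; y = λ·(13 - 20) - 3 ≡ 4. → (20, 4)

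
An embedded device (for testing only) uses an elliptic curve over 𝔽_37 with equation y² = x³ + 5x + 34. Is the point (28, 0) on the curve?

yes

y² = 0² ≡ 0; x³ + 5x + 34 = 22126 ≡ 0 (mod 37). 0 = 0.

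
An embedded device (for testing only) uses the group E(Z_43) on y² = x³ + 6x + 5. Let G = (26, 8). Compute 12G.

(2, 5)

Repeated addition: build up to 12G.
2G: tangent at (26, 8): λ = (3·26² + 6)/(2·8) ≡ 13/16. 16⁻¹ ≡ 35 (mod 43), so λ ≡ 13·35 ≡ 25.
  x = λ² - 26 - 26 = 625 - 52 ≡ 14; y = λ·(26 - 14) - 8 ≡ 34. → (14, 34)
3G: (14, 34) + (26, 8). λ = (8 - 34)/(26 - 14) ≡ 17/12 mod 43. 12⁻¹ ≡ 18 (mod 43) since 12·18 = 216 ≡ 1, so λ ≡ 5.
  x = λ² - 14 - 26 = 25 - 40 ≡ 28; y = λ·(14 - 28) - 34 ≡ 25. → (28, 25)
4G: (28, 25) + (26, 8). λ = (8 - 25)/(26 - 28) ≡ 26/41 mod 43. 41⁻¹ ≡ 21 (mod 43), so λ ≡ 30.
  x = λ² - 28 - 26 = 900 - 54 ≡ 29; y = λ·(28 - 29) - 25 ≡ 31. → (29, 31)
5G: (29, 31) + (26, 8). λ = (8 - 31)/(26 - 29) ≡ 20/40 mod 43. 40⁻¹ ≡ 14 (mod 43) since 40·14 = 560 ≡ 1, so λ ≡ 22.
  x = λ² - 29 - 26 = 484 - 55 ≡ 42; y = λ·(29 - 42) - 31 ≡ 27. → (42, 27)
6G: (42, 27) + (26, 8). λ = (8 - 27)/(26 - 42) ≡ 24/27 mod 43. 27⁻¹ ≡ 8 (mod 43) since 27·8 = 216 ≡ 1, so λ ≡ 20.
  x = λ² - 42 - 26 = 400 - 68 ≡ 31; y = λ·(42 - 31) - 27 ≡ 21. → (31, 21)
7G: (31, 21) + (26, 8). λ = (8 - 21)/(26 - 31) ≡ 30/38 mod 43. 38⁻¹ ≡ 17 (mod 43), so λ ≡ 37.
  x = λ² - 31 - 26 = 1369 - 57 ≡ 22; y = λ·(31 - 22) - 21 ≡ 11. → (22, 11)
8G: (22, 11) + (26, 8). λ = (8 - 11)/(26 - 22) ≡ 40/4 mod 43. 4⁻¹ ≡ 11 (mod 43) since 4·11 = 44 ≡ 1, so λ ≡ 10.
  x = λ² - 22 - 26 = 100 - 48 ≡ 9; y = λ·(22 - 9) - 11 ≡ 33. → (9, 33)
9G: (9, 33) + (26, 8). λ = (8 - 33)/(26 - 9) ≡ 18/17 mod 43. 17⁻¹ ≡ 38 (mod 43) since 17·38 = 646 ≡ 1, so λ ≡ 39.
  x = λ² - 9 - 26 = 1521 - 35 ≡ 24; y = λ·(9 - 24) - 33 ≡ 27. → (24, 27)
10G: (24, 27) + (26, 8). λ = (8 - 27)/(26 - 24) ≡ 24/2 mod 43. 2⁻¹ ≡ 22 (mod 43) since 2·22 = 44 ≡ 1, so λ ≡ 12.
  x = λ² - 24 - 26 = 144 - 50 ≡ 8; y = λ·(24 - 8) - 27 ≡ 36. → (8, 36)
11G: (8, 36) + (26, 8). λ = (8 - 36)/(26 - 8) ≡ 15/18 mod 43. 18⁻¹ ≡ 12 (mod 43) since 18·12 = 216 ≡ 1, so λ ≡ 8.
  x = λ² - 8 - 26 = 64 - 34 ≡ 30; y = λ·(8 - 30) - 36 ≡ 3. → (30, 3)
12G: (30, 3) + (26, 8). λ = (8 - 3)/(26 - 30) ≡ 5/39 mod 43. 39⁻¹ ≡ 32 (mod 43), so λ ≡ 31.
  x = λ² - 30 - 26 = 961 - 56 ≡ 2; y = λ·(30 - 2) - 3 ≡ 5. → (2, 5)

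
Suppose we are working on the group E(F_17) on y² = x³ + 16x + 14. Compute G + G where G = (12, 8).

(12, 9)

tangent at (12, 8): λ = (3·12² + 16)/(2·8) ≡ 6/16. 16⁻¹ ≡ 16 (mod 17), so λ ≡ 6·16 ≡ 11.
  x = λ² - 12 - 12 = 121 - 24 ≡ 12; y = λ·(12 - 12) - 8 ≡ 9. → (12, 9)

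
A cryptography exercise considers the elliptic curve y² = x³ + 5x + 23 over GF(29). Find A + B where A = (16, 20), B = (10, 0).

(27, 11)

(16, 20) + (10, 0). λ = (0 - 20)/(10 - 16) ≡ 9/23 mod 29. 23⁻¹ ≡ 24 (mod 29), so λ ≡ 13.
  x = λ² - 16 - 10 = 169 - 26 ≡ 27; y = λ·(16 - 27) - 20 ≡ 11. → (27, 11)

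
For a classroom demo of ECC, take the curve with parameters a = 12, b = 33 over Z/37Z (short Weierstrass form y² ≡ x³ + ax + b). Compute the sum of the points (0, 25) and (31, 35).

(17, 28)

(0, 25) + (31, 35). λ = (35 - 25)/(31 - 0) ≡ 10/31 mod 37. 31⁻¹ ≡ 6 (mod 37), so λ ≡ 23.
  x = λ² - 0 - 31 = 529 - 31 ≡ 17; y = λ·(0 - 17) - 25 ≡ 28. → (17, 28)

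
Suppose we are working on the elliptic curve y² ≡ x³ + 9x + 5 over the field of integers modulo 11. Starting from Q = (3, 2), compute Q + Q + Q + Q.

Repeated addition: build up to 4Q.
2Q: tangent at (3, 2): λ = (3·3² + 9)/(2·2) ≡ 3/4. 4⁻¹ ≡ 3 (mod 11), so λ ≡ 3·3 ≡ 9.
  x = λ² - 3 - 3 = 81 - 6 ≡ 9; y = λ·(3 - 9) - 2 ≡ 10. → (9, 10)
3Q: (9, 10) + (3, 2). λ = (2 - 10)/(3 - 9) ≡ 3/5 mod 11. 5⁻¹ ≡ 9 (mod 11), so λ ≡ 5.
  x = λ² - 9 - 3 = 25 - 12 ≡ 2; y = λ·(9 - 2) - 10 ≡ 3. → (2, 3)
4Q: (2, 3) + (3, 2). λ = (2 - 3)/(3 - 2) ≡ 10/1 mod 11. 1⁻¹ ≡ 1 (mod 11) since 1·1 = 1 ≡ 1, so λ ≡ 10.
  x = λ² - 2 - 3 = 100 - 5 ≡ 7; y = λ·(2 - 7) - 3 ≡ 2. → (7, 2)

(7, 2)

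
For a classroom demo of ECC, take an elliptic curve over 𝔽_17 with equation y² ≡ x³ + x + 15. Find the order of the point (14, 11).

12

2P: tangent at (14, 11): λ = (3·14² + 1)/(2·11) ≡ 11/5. 5⁻¹ ≡ 7 (mod 17) since 5·7 = 35 ≡ 1, so λ ≡ 11·7 ≡ 9.
  x = λ² - 14 - 14 = 81 - 28 ≡ 2; y = λ·(14 - 2) - 11 ≡ 12. → (2, 12)
3P: (2, 12) + (14, 11). λ = (11 - 12)/(14 - 2) ≡ 16/12 mod 17. 12⁻¹ ≡ 10 (mod 17), so λ ≡ 7.
  x = λ² - 2 - 14 = 49 - 16 ≡ 16; y = λ·(2 - 16) - 12 ≡ 9. → (16, 9)
4P: (16, 9) + (14, 11). λ = (11 - 9)/(14 - 16) ≡ 2/15 mod 17. 15⁻¹ ≡ 8 (mod 17) since 15·8 = 120 ≡ 1, so λ ≡ 16.
  x = λ² - 16 - 14 = 256 - 30 ≡ 5; y = λ·(16 - 5) - 9 ≡ 14. → (5, 14)
5P: (5, 14) + (14, 11). λ = (11 - 14)/(14 - 5) ≡ 14/9 mod 17. 9⁻¹ ≡ 2 (mod 17) since 9·2 = 18 ≡ 1, so λ ≡ 11.
  x = λ² - 5 - 14 = 121 - 19 ≡ 0; y = λ·(5 - 0) - 14 ≡ 7. → (0, 7)
6P: (0, 7) + (14, 11). λ = (11 - 7)/(14 - 0) ≡ 4/14 mod 17. 14⁻¹ ≡ 11 (mod 17), so λ ≡ 10.
  x = λ² - 0 - 14 = 100 - 14 ≡ 1; y = λ·(0 - 1) - 7 ≡ 0. → (1, 0)
7P: (1, 0) + (14, 11). λ = (11 - 0)/(14 - 1) ≡ 11/13 mod 17. 13⁻¹ ≡ 4 (mod 17) since 13·4 = 52 ≡ 1, so λ ≡ 10.
  x = λ² - 1 - 14 = 100 - 15 ≡ 0; y = λ·(1 - 0) - 0 ≡ 10. → (0, 10)
8P: (0, 10) + (14, 11). λ = (11 - 10)/(14 - 0) ≡ 1/14 mod 17. 14⁻¹ ≡ 11 (mod 17) since 14·11 = 154 ≡ 1, so λ ≡ 11.
  x = λ² - 0 - 14 = 121 - 14 ≡ 5; y = λ·(0 - 5) - 10 ≡ 3. → (5, 3)
9P: (5, 3) + (14, 11). λ = (11 - 3)/(14 - 5) ≡ 8/9 mod 17. 9⁻¹ ≡ 2 (mod 17), so λ ≡ 16.
  x = λ² - 5 - 14 = 256 - 19 ≡ 16; y = λ·(5 - 16) - 3 ≡ 8. → (16, 8)
10P: (16, 8) + (14, 11). λ = (11 - 8)/(14 - 16) ≡ 3/15 mod 17. 15⁻¹ ≡ 8 (mod 17) since 15·8 = 120 ≡ 1, so λ ≡ 7.
  x = λ² - 16 - 14 = 49 - 30 ≡ 2; y = λ·(16 - 2) - 8 ≡ 5. → (2, 5)
11P: (2, 5) + (14, 11). λ = (11 - 5)/(14 - 2) ≡ 6/12 mod 17. 12⁻¹ ≡ 10 (mod 17), so λ ≡ 9.
  x = λ² - 2 - 14 = 81 - 16 ≡ 14; y = λ·(2 - 14) - 5 ≡ 6. → (14, 6)
12P: (14, 6) + (14, 11): same x and y₁ ≡ -y₂, so the sum is ∞.
12P = ∞, so the order is 12.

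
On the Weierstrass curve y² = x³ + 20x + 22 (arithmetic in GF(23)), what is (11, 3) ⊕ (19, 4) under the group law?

(2, 1)

(11, 3) + (19, 4). λ = (4 - 3)/(19 - 11) ≡ 1/8 mod 23. 8⁻¹ ≡ 3 (mod 23), so λ ≡ 3.
  x = λ² - 11 - 19 = 9 - 30 ≡ 2; y = λ·(11 - 2) - 3 ≡ 1. → (2, 1)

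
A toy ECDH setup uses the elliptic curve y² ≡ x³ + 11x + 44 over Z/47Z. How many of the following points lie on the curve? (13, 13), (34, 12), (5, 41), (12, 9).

1

(13, 13): 13² ≡ 28, rhs ≡ 34 → off.
(34, 12): 12² ≡ 3, rhs ≡ 7 → off.
(5, 41): 41² ≡ 36, rhs ≡ 36 → on.
(12, 9): 9² ≡ 34, rhs ≡ 24 → off.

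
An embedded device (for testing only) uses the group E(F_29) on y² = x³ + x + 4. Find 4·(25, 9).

Write P = (25, 9).
Repeated addition: build up to 4P.
2P: tangent at (25, 9): λ = (3·25² + 1)/(2·9) ≡ 20/18. 18⁻¹ ≡ 21 (mod 29), so λ ≡ 20·21 ≡ 14.
  x = λ² - 25 - 25 = 196 - 50 ≡ 1; y = λ·(25 - 1) - 9 ≡ 8. → (1, 8)
3P: (1, 8) + (25, 9). λ = (9 - 8)/(25 - 1) ≡ 1/24 mod 29. 24⁻¹ ≡ 23 (mod 29), so λ ≡ 23.
  x = λ² - 1 - 25 = 529 - 26 ≡ 10; y = λ·(1 - 10) - 8 ≡ 17. → (10, 17)
4P: (10, 17) + (25, 9). λ = (9 - 17)/(25 - 10) ≡ 21/15 mod 29. 15⁻¹ ≡ 2 (mod 29) since 15·2 = 30 ≡ 1, so λ ≡ 13.
  x = λ² - 10 - 25 = 169 - 35 ≡ 18; y = λ·(10 - 18) - 17 ≡ 24. → (18, 24)

(18, 24)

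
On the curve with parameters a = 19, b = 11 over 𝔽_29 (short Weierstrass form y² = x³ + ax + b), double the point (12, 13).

tangent at (12, 13): λ = (3·12² + 19)/(2·13) ≡ 16/26. 26⁻¹ ≡ 19 (mod 29) since 26·19 = 494 ≡ 1, so λ ≡ 16·19 ≡ 14.
  x = λ² - 12 - 12 = 196 - 24 ≡ 27; y = λ·(12 - 27) - 13 ≡ 9. → (27, 9)

(27, 9)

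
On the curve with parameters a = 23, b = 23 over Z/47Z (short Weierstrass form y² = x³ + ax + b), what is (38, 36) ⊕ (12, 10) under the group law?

(38, 36) + (12, 10). λ = (10 - 36)/(12 - 38) ≡ 21/21 mod 47. 21⁻¹ ≡ 9 (mod 47) since 21·9 = 189 ≡ 1, so λ ≡ 1.
  x = λ² - 38 - 12 = 1 - 50 ≡ 45; y = λ·(38 - 45) - 36 ≡ 4. → (45, 4)

(45, 4)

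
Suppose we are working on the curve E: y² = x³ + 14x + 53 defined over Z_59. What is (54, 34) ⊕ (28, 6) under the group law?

(54, 34) + (28, 6). λ = (6 - 34)/(28 - 54) ≡ 31/33 mod 59. 33⁻¹ ≡ 34 (mod 59), so λ ≡ 51.
  x = λ² - 54 - 28 = 2601 - 82 ≡ 41; y = λ·(54 - 41) - 34 ≡ 39. → (41, 39)

(41, 39)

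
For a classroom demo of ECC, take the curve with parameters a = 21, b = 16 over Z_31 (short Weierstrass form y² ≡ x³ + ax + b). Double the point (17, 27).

tangent at (17, 27): λ = (3·17² + 21)/(2·27) ≡ 20/23. 23⁻¹ ≡ 27 (mod 31), so λ ≡ 20·27 ≡ 13.
  x = λ² - 17 - 17 = 169 - 34 ≡ 11; y = λ·(17 - 11) - 27 ≡ 20. → (11, 20)

(11, 20)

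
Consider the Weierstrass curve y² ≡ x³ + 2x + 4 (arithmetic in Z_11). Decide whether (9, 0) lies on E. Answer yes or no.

y² = 0² ≡ 0; x³ + 2x + 4 = 751 ≡ 3 (mod 11). 0 ≠ 3.

no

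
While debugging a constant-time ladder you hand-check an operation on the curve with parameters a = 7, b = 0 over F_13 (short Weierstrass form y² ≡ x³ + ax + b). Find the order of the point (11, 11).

2P: tangent at (11, 11): λ = (3·11² + 7)/(2·11) ≡ 6/9. 9⁻¹ ≡ 3 (mod 13), so λ ≡ 6·3 ≡ 5.
  x = λ² - 11 - 11 = 25 - 22 ≡ 3; y = λ·(11 - 3) - 11 ≡ 3. → (3, 3)
3P: (3, 3) + (11, 11). λ = (11 - 3)/(11 - 3) ≡ 8/8 mod 13. 8⁻¹ ≡ 5 (mod 13), so λ ≡ 1.
  x = λ² - 3 - 11 = 1 - 14 ≡ 0; y = λ·(3 - 0) - 3 ≡ 0. → (0, 0)
4P: (0, 0) + (11, 11). λ = (11 - 0)/(11 - 0) ≡ 11/11 mod 13. 11⁻¹ ≡ 6 (mod 13) since 11·6 = 66 ≡ 1, so λ ≡ 1.
  x = λ² - 0 - 11 = 1 - 11 ≡ 3; y = λ·(0 - 3) - 0 ≡ 10. → (3, 10)
5P: (3, 10) + (11, 11). λ = (11 - 10)/(11 - 3) ≡ 1/8 mod 13. 8⁻¹ ≡ 5 (mod 13), so λ ≡ 5.
  x = λ² - 3 - 11 = 25 - 14 ≡ 11; y = λ·(3 - 11) - 10 ≡ 2. → (11, 2)
6P: (11, 2) + (11, 11): same x and y₁ ≡ -y₂, so the sum is 𝒪.
6P = 𝒪, so the order is 6.

6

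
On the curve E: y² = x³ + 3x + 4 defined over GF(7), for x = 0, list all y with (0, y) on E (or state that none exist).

2, 5

x³ + 3x + 4 = 4 ≡ 4 (mod 7).
Square roots of 4 mod 7: 2 and 5 (since 2² = 4 ≡ 4).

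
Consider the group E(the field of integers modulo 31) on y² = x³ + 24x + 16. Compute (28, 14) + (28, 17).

O

The two points share x = 28 and their y-coordinates satisfy 14 + 17 ≡ 0 (mod 31), so they are inverses. Their sum is ∞.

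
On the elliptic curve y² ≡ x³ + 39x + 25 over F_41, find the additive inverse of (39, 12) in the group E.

-(39, 12) = (39, -12 mod 41) = (39, 29).

(39, 29)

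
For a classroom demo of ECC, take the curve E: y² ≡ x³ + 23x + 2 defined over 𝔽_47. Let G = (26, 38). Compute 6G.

Repeated addition: build up to 6G.
2G: tangent at (26, 38): λ = (3·26² + 23)/(2·38) ≡ 30/29. 29⁻¹ ≡ 13 (mod 47) since 29·13 = 377 ≡ 1, so λ ≡ 30·13 ≡ 14.
  x = λ² - 26 - 26 = 196 - 52 ≡ 3; y = λ·(26 - 3) - 38 ≡ 2. → (3, 2)
3G: (3, 2) + (26, 38). λ = (38 - 2)/(26 - 3) ≡ 36/23 mod 47. 23⁻¹ ≡ 45 (mod 47), so λ ≡ 22.
  x = λ² - 3 - 26 = 484 - 29 ≡ 32; y = λ·(3 - 32) - 2 ≡ 18. → (32, 18)
4G: (32, 18) + (26, 38). λ = (38 - 18)/(26 - 32) ≡ 20/41 mod 47. 41⁻¹ ≡ 39 (mod 47), so λ ≡ 28.
  x = λ² - 32 - 26 = 784 - 58 ≡ 21; y = λ·(32 - 21) - 18 ≡ 8. → (21, 8)
5G: (21, 8) + (26, 38). λ = (38 - 8)/(26 - 21) ≡ 30/5 mod 47. 5⁻¹ ≡ 19 (mod 47) since 5·19 = 95 ≡ 1, so λ ≡ 6.
  x = λ² - 21 - 26 = 36 - 47 ≡ 36; y = λ·(21 - 36) - 8 ≡ 43. → (36, 43)
6G: (36, 43) + (26, 38). λ = (38 - 43)/(26 - 36) ≡ 42/37 mod 47. 37⁻¹ ≡ 14 (mod 47), so λ ≡ 24.
  x = λ² - 36 - 26 = 576 - 62 ≡ 44; y = λ·(36 - 44) - 43 ≡ 0. → (44, 0)

(44, 0)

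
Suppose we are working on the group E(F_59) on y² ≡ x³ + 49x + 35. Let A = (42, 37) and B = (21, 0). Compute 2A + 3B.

First 2A:
Repeated addition: build up to 2A.
2A: tangent at (42, 37): λ = (3·42² + 49)/(2·37) ≡ 31/15. 15⁻¹ ≡ 4 (mod 59), so λ ≡ 31·4 ≡ 6.
  x = λ² - 42 - 42 = 36 - 84 ≡ 11; y = λ·(42 - 11) - 37 ≡ 31. → (11, 31)
2A = (11, 31).
Next 3B:
Repeated addition: build up to 3B.
2B: (21, 0) + (21, 0): same x and y₁ ≡ -y₂, so the sum is O.
3B: O + (21, 0) = (21, 0) (identity).
3B = (21, 0).
Finally 2A + 3B:
(11, 31) + (21, 0). λ = (0 - 31)/(21 - 11) ≡ 28/10 mod 59. 10⁻¹ ≡ 6 (mod 59), so λ ≡ 50.
  x = λ² - 11 - 21 = 2500 - 32 ≡ 49; y = λ·(11 - 49) - 31 ≡ 16. → (49, 16)

(49, 16)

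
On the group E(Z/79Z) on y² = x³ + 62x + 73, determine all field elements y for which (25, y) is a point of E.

x³ + 62x + 73 = 17248 ≡ 26 (mod 79).
Square roots of 26 mod 79: 37 and 42 (since 37² = 1369 ≡ 26).

37, 42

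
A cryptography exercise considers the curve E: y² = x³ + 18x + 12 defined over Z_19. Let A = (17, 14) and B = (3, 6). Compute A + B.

(17, 14) + (3, 6). λ = (6 - 14)/(3 - 17) ≡ 11/5 mod 19. 5⁻¹ ≡ 4 (mod 19), so λ ≡ 6.
  x = λ² - 17 - 3 = 36 - 20 ≡ 16; y = λ·(17 - 16) - 14 ≡ 11. → (16, 11)

(16, 11)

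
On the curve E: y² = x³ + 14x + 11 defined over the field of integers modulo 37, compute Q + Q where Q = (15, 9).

(14, 19)

tangent at (15, 9): λ = (3·15² + 14)/(2·9) ≡ 23/18. 18⁻¹ ≡ 35 (mod 37), so λ ≡ 23·35 ≡ 28.
  x = λ² - 15 - 15 = 784 - 30 ≡ 14; y = λ·(15 - 14) - 9 ≡ 19. → (14, 19)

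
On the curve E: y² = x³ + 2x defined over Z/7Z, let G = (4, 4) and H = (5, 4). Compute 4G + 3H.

(6, 2)

First 4G:
Double-and-add on 4 = (100)₂. Start with G = (4, 4) for the leading 1-bit.
double: tangent at (4, 4): λ = (3·4² + 2)/(2·4) ≡ 1/1. 1⁻¹ ≡ 1 (mod 7), so λ ≡ 1·1 ≡ 1.
  x = λ² - 4 - 4 = 1 - 8 ≡ 0; y = λ·(4 - 0) - 4 ≡ 0. → (0, 0)
double: (0, 0) + (0, 0): same x and y₁ ≡ -y₂, so the sum is O.
4G = O.
Next 3H:
Repeated addition: build up to 3H.
2H: tangent at (5, 4): λ = (3·5² + 2)/(2·4) ≡ 0/1. 1⁻¹ ≡ 1 (mod 7) since 1·1 = 1 ≡ 1, so λ ≡ 0·1 ≡ 0.
  x = λ² - 5 - 5 = 0 - 10 ≡ 4; y = λ·(5 - 4) - 4 ≡ 3. → (4, 3)
3H: (4, 3) + (5, 4). λ = (4 - 3)/(5 - 4) ≡ 1/1 mod 7. 1⁻¹ ≡ 1 (mod 7), so λ ≡ 1.
  x = λ² - 4 - 5 = 1 - 9 ≡ 6; y = λ·(4 - 6) - 3 ≡ 2. → (6, 2)
3H = (6, 2).
Finally 4G + 3H:
O + (6, 2) = (6, 2) (identity).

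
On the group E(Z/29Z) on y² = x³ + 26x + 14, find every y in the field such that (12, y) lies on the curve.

x³ + 26x + 14 = 2054 ≡ 24 (mod 29).
Square roots of 24 mod 29: 13 and 16 (since 13² = 169 ≡ 24).

13, 16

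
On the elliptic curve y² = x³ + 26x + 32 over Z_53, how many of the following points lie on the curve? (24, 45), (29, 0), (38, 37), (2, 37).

(24, 45): 45² ≡ 11, rhs ≡ 11 → on.
(29, 0): 0² ≡ 0, rhs ≡ 0 → on.
(38, 37): 37² ≡ 44, rhs ≡ 30 → off.
(2, 37): 37² ≡ 44, rhs ≡ 39 → off.

2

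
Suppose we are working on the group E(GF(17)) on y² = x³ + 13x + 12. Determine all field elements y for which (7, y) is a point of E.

x³ + 13x + 12 = 446 ≡ 4 (mod 17).
Square roots of 4 mod 17: 2 and 15 (since 2² = 4 ≡ 4).

2, 15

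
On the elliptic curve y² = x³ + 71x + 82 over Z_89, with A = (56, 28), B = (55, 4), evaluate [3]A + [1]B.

(60, 44)

First 3A:
Repeated addition: build up to 3A.
2A: tangent at (56, 28): λ = (3·56² + 71)/(2·28) ≡ 45/56. 56⁻¹ ≡ 62 (mod 89), so λ ≡ 45·62 ≡ 31.
  x = λ² - 56 - 56 = 961 - 112 ≡ 48; y = λ·(56 - 48) - 28 ≡ 42. → (48, 42)
3A: (48, 42) + (56, 28). λ = (28 - 42)/(56 - 48) ≡ 75/8 mod 89. 8⁻¹ ≡ 78 (mod 89) since 8·78 = 624 ≡ 1, so λ ≡ 65.
  x = λ² - 48 - 56 = 4225 - 104 ≡ 27; y = λ·(48 - 27) - 42 ≡ 77. → (27, 77)
3A = (27, 77).
Finally 3A + B:
(27, 77) + (55, 4). λ = (4 - 77)/(55 - 27) ≡ 16/28 mod 89. 28⁻¹ ≡ 35 (mod 89), so λ ≡ 26.
  x = λ² - 27 - 55 = 676 - 82 ≡ 60; y = λ·(27 - 60) - 77 ≡ 44. → (60, 44)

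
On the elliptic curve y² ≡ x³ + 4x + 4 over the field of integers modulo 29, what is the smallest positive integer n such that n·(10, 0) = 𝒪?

2

2P: (10, 0) + (10, 0): same x and y₁ ≡ -y₂, so the sum is 𝒪.
2P = 𝒪, so the order is 2.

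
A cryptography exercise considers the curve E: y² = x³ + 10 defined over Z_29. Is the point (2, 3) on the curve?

y² = 3² ≡ 9; x³ + 0x + 10 = 18 ≡ 18 (mod 29). 9 ≠ 18.

no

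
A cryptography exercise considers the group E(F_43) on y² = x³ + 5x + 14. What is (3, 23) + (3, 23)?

tangent at (3, 23): λ = (3·3² + 5)/(2·23) ≡ 32/3. 3⁻¹ ≡ 29 (mod 43) since 3·29 = 87 ≡ 1, so λ ≡ 32·29 ≡ 25.
  x = λ² - 3 - 3 = 625 - 6 ≡ 17; y = λ·(3 - 17) - 23 ≡ 14. → (17, 14)

(17, 14)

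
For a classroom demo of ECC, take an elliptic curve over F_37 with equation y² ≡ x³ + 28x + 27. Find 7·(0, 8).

(18, 31)

Write Q = (0, 8).
Double-and-add on 7 = (111)₂. Start with Q = (0, 8) for the leading 1-bit.
double: tangent at (0, 8): λ = (3·0² + 28)/(2·8) ≡ 28/16. 16⁻¹ ≡ 7 (mod 37), so λ ≡ 28·7 ≡ 11.
  x = λ² - 0 - 0 = 121 - 0 ≡ 10; y = λ·(0 - 10) - 8 ≡ 30. → (10, 30)
add Q: (10, 30) + (0, 8). λ = (8 - 30)/(0 - 10) ≡ 15/27 mod 37. 27⁻¹ ≡ 11 (mod 37), so λ ≡ 17.
  x = λ² - 10 - 0 = 289 - 10 ≡ 20; y = λ·(10 - 20) - 30 ≡ 22. → (20, 22)
double: tangent at (20, 22): λ = (3·20² + 28)/(2·22) ≡ 7/7. 7⁻¹ ≡ 16 (mod 37), so λ ≡ 7·16 ≡ 1.
  x = λ² - 20 - 20 = 1 - 40 ≡ 35; y = λ·(20 - 35) - 22 ≡ 0. → (35, 0)
add Q: (35, 0) + (0, 8). λ = (8 - 0)/(0 - 35) ≡ 8/2 mod 37. 2⁻¹ ≡ 19 (mod 37), so λ ≡ 4.
  x = λ² - 35 - 0 = 16 - 35 ≡ 18; y = λ·(35 - 18) - 0 ≡ 31. → (18, 31)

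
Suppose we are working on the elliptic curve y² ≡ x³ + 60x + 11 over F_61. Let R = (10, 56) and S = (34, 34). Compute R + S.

(10, 56) + (34, 34). λ = (34 - 56)/(34 - 10) ≡ 39/24 mod 61. 24⁻¹ ≡ 28 (mod 61), so λ ≡ 55.
  x = λ² - 10 - 34 = 3025 - 44 ≡ 53; y = λ·(10 - 53) - 56 ≡ 19. → (53, 19)

(53, 19)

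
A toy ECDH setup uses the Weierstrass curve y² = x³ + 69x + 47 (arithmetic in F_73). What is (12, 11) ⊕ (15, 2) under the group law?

(12, 11) + (15, 2). λ = (2 - 11)/(15 - 12) ≡ 64/3 mod 73. 3⁻¹ ≡ 49 (mod 73) since 3·49 = 147 ≡ 1, so λ ≡ 70.
  x = λ² - 12 - 15 = 4900 - 27 ≡ 55; y = λ·(12 - 55) - 11 ≡ 45. → (55, 45)

(55, 45)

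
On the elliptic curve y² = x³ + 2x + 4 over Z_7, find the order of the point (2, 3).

2P: tangent at (2, 3): λ = (3·2² + 2)/(2·3) ≡ 0/6. 6⁻¹ ≡ 6 (mod 7), so λ ≡ 0·6 ≡ 0.
  x = λ² - 2 - 2 = 0 - 4 ≡ 3; y = λ·(2 - 3) - 3 ≡ 4. → (3, 4)
3P: (3, 4) + (2, 3). λ = (3 - 4)/(2 - 3) ≡ 6/6 mod 7. 6⁻¹ ≡ 6 (mod 7), so λ ≡ 1.
  x = λ² - 3 - 2 = 1 - 5 ≡ 3; y = λ·(3 - 3) - 4 ≡ 3. → (3, 3)
4P: (3, 3) + (2, 3). λ = (3 - 3)/(2 - 3) ≡ 0/6 mod 7. 6⁻¹ ≡ 6 (mod 7) since 6·6 = 36 ≡ 1, so λ ≡ 0.
  x = λ² - 3 - 2 = 0 - 5 ≡ 2; y = λ·(3 - 2) - 3 ≡ 4. → (2, 4)
5P: (2, 4) + (2, 3): same x and y₁ ≡ -y₂, so the sum is 𝒪.
5P = 𝒪, so the order is 5.

5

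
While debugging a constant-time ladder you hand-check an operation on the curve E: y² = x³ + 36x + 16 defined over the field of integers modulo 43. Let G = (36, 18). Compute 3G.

(40, 15)

Repeated addition: build up to 3G.
2G: tangent at (36, 18): λ = (3·36² + 36)/(2·18) ≡ 11/36. 36⁻¹ ≡ 6 (mod 43), so λ ≡ 11·6 ≡ 23.
  x = λ² - 36 - 36 = 529 - 72 ≡ 27; y = λ·(36 - 27) - 18 ≡ 17. → (27, 17)
3G: (27, 17) + (36, 18). λ = (18 - 17)/(36 - 27) ≡ 1/9 mod 43. 9⁻¹ ≡ 24 (mod 43) since 9·24 = 216 ≡ 1, so λ ≡ 24.
  x = λ² - 27 - 36 = 576 - 63 ≡ 40; y = λ·(27 - 40) - 17 ≡ 15. → (40, 15)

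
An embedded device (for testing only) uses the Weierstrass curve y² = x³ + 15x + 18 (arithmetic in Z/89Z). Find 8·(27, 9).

Write P = (27, 9).
Double-and-add on 8 = (1000)₂. Start with P = (27, 9) for the leading 1-bit.
double: tangent at (27, 9): λ = (3·27² + 15)/(2·9) ≡ 66/18. 18⁻¹ ≡ 5 (mod 89) since 18·5 = 90 ≡ 1, so λ ≡ 66·5 ≡ 63.
  x = λ² - 27 - 27 = 3969 - 54 ≡ 88; y = λ·(27 - 88) - 9 ≡ 64. → (88, 64)
double: tangent at (88, 64): λ = (3·88² + 15)/(2·64) ≡ 18/39. 39⁻¹ ≡ 16 (mod 89), so λ ≡ 18·16 ≡ 21.
  x = λ² - 88 - 88 = 441 - 176 ≡ 87; y = λ·(88 - 87) - 64 ≡ 46. → (87, 46)
double: tangent at (87, 46): λ = (3·87² + 15)/(2·46) ≡ 27/3. 3⁻¹ ≡ 30 (mod 89), so λ ≡ 27·30 ≡ 9.
  x = λ² - 87 - 87 = 81 - 174 ≡ 85; y = λ·(87 - 85) - 46 ≡ 61. → (85, 61)

(85, 61)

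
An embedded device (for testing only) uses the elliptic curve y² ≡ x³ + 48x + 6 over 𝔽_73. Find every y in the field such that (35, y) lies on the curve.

x³ + 48x + 6 = 44561 ≡ 31 (mod 73).
31 is a non-residue mod 73; no y exists.

none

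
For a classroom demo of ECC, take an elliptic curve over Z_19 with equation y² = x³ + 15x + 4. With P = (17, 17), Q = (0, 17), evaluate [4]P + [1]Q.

(8, 16)

First 4P:
Double-and-add on 4 = (100)₂. Start with P = (17, 17) for the leading 1-bit.
double: tangent at (17, 17): λ = (3·17² + 15)/(2·17) ≡ 8/15. 15⁻¹ ≡ 14 (mod 19), so λ ≡ 8·14 ≡ 17.
  x = λ² - 17 - 17 = 289 - 34 ≡ 8; y = λ·(17 - 8) - 17 ≡ 3. → (8, 3)
double: tangent at (8, 3): λ = (3·8² + 15)/(2·3) ≡ 17/6. 6⁻¹ ≡ 16 (mod 19) since 6·16 = 96 ≡ 1, so λ ≡ 17·16 ≡ 6.
  x = λ² - 8 - 8 = 36 - 16 ≡ 1; y = λ·(8 - 1) - 3 ≡ 1. → (1, 1)
4P = (1, 1).
Finally 4P + Q:
(1, 1) + (0, 17). λ = (17 - 1)/(0 - 1) ≡ 16/18 mod 19. 18⁻¹ ≡ 18 (mod 19), so λ ≡ 3.
  x = λ² - 1 - 0 = 9 - 1 ≡ 8; y = λ·(1 - 8) - 1 ≡ 16. → (8, 16)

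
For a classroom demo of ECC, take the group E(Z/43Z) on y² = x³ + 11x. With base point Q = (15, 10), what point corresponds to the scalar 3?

(6, 14)

Repeated addition: build up to 3Q.
2Q: tangent at (15, 10): λ = (3·15² + 11)/(2·10) ≡ 41/20. 20⁻¹ ≡ 28 (mod 43) since 20·28 = 560 ≡ 1, so λ ≡ 41·28 ≡ 30.
  x = λ² - 15 - 15 = 900 - 30 ≡ 10; y = λ·(15 - 10) - 10 ≡ 11. → (10, 11)
3Q: (10, 11) + (15, 10). λ = (10 - 11)/(15 - 10) ≡ 42/5 mod 43. 5⁻¹ ≡ 26 (mod 43) since 5·26 = 130 ≡ 1, so λ ≡ 17.
  x = λ² - 10 - 15 = 289 - 25 ≡ 6; y = λ·(10 - 6) - 11 ≡ 14. → (6, 14)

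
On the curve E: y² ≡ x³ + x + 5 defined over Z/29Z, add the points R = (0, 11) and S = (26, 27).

(25, 16)

(0, 11) + (26, 27). λ = (27 - 11)/(26 - 0) ≡ 16/26 mod 29. 26⁻¹ ≡ 19 (mod 29) since 26·19 = 494 ≡ 1, so λ ≡ 14.
  x = λ² - 0 - 26 = 196 - 26 ≡ 25; y = λ·(0 - 25) - 11 ≡ 16. → (25, 16)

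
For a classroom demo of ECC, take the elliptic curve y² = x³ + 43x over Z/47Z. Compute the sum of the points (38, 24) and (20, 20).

(14, 44)

(38, 24) + (20, 20). λ = (20 - 24)/(20 - 38) ≡ 43/29 mod 47. 29⁻¹ ≡ 13 (mod 47), so λ ≡ 42.
  x = λ² - 38 - 20 = 1764 - 58 ≡ 14; y = λ·(38 - 14) - 24 ≡ 44. → (14, 44)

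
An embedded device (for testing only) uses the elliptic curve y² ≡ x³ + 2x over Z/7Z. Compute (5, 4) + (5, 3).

O

The two points share x = 5 and their y-coordinates satisfy 4 + 3 ≡ 0 (mod 7), so they are inverses. Their sum is the point at infinity.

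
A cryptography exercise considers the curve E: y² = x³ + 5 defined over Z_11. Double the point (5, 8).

tangent at (5, 8): λ = (3·5² + 0)/(2·8) ≡ 9/5. 5⁻¹ ≡ 9 (mod 11), so λ ≡ 9·9 ≡ 4.
  x = λ² - 5 - 5 = 16 - 10 ≡ 6; y = λ·(5 - 6) - 8 ≡ 10. → (6, 10)

(6, 10)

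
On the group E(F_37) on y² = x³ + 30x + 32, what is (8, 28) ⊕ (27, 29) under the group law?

(6, 13)

(8, 28) + (27, 29). λ = (29 - 28)/(27 - 8) ≡ 1/19 mod 37. 19⁻¹ ≡ 2 (mod 37), so λ ≡ 2.
  x = λ² - 8 - 27 = 4 - 35 ≡ 6; y = λ·(8 - 6) - 28 ≡ 13. → (6, 13)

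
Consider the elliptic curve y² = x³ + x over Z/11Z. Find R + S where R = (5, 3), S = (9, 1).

(0, 0)

(5, 3) + (9, 1). λ = (1 - 3)/(9 - 5) ≡ 9/4 mod 11. 4⁻¹ ≡ 3 (mod 11), so λ ≡ 5.
  x = λ² - 5 - 9 = 25 - 14 ≡ 0; y = λ·(5 - 0) - 3 ≡ 0. → (0, 0)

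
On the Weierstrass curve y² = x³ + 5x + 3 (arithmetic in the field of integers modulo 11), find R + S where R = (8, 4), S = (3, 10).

(8, 4) + (3, 10). λ = (10 - 4)/(3 - 8) ≡ 6/6 mod 11. 6⁻¹ ≡ 2 (mod 11), so λ ≡ 1.
  x = λ² - 8 - 3 = 1 - 11 ≡ 1; y = λ·(8 - 1) - 4 ≡ 3. → (1, 3)

(1, 3)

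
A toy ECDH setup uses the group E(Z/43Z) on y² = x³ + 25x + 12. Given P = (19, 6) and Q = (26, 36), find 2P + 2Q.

(26, 36)

First 2P:
Repeated addition: build up to 2P.
2P: tangent at (19, 6): λ = (3·19² + 25)/(2·6) ≡ 33/12. 12⁻¹ ≡ 18 (mod 43), so λ ≡ 33·18 ≡ 35.
  x = λ² - 19 - 19 = 1225 - 38 ≡ 26; y = λ·(19 - 26) - 6 ≡ 7. → (26, 7)
2P = (26, 7).
Next 2Q:
Repeated addition: build up to 2Q.
2Q: tangent at (26, 36): λ = (3·26² + 25)/(2·36) ≡ 32/29. 29⁻¹ ≡ 3 (mod 43), so λ ≡ 32·3 ≡ 10.
  x = λ² - 26 - 26 = 100 - 52 ≡ 5; y = λ·(26 - 5) - 36 ≡ 2. → (5, 2)
2Q = (5, 2).
Finally 2P + 2Q:
(26, 7) + (5, 2). λ = (2 - 7)/(5 - 26) ≡ 38/22 mod 43. 22⁻¹ ≡ 2 (mod 43), so λ ≡ 33.
  x = λ² - 26 - 5 = 1089 - 31 ≡ 26; y = λ·(26 - 26) - 7 ≡ 36. → (26, 36)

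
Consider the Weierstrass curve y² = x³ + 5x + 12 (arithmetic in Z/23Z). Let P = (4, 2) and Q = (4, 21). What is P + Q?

O

The two points share x = 4 and their y-coordinates satisfy 2 + 21 ≡ 0 (mod 23), so they are inverses. Their sum is ∞.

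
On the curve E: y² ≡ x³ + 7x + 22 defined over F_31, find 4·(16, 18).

(6, 1)

Write G = (16, 18).
Double-and-add on 4 = (100)₂. Start with G = (16, 18) for the leading 1-bit.
double: tangent at (16, 18): λ = (3·16² + 7)/(2·18) ≡ 0/5. 5⁻¹ ≡ 25 (mod 31) since 5·25 = 125 ≡ 1, so λ ≡ 0·25 ≡ 0.
  x = λ² - 16 - 16 = 0 - 32 ≡ 30; y = λ·(16 - 30) - 18 ≡ 13. → (30, 13)
double: tangent at (30, 13): λ = (3·30² + 7)/(2·13) ≡ 10/26. 26⁻¹ ≡ 6 (mod 31) since 26·6 = 156 ≡ 1, so λ ≡ 10·6 ≡ 29.
  x = λ² - 30 - 30 = 841 - 60 ≡ 6; y = λ·(30 - 6) - 13 ≡ 1. → (6, 1)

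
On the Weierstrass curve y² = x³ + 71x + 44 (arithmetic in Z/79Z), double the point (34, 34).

tangent at (34, 34): λ = (3·34² + 71)/(2·34) ≡ 63/68. 68⁻¹ ≡ 43 (mod 79) since 68·43 = 2924 ≡ 1, so λ ≡ 63·43 ≡ 23.
  x = λ² - 34 - 34 = 529 - 68 ≡ 66; y = λ·(34 - 66) - 34 ≡ 20. → (66, 20)

(66, 20)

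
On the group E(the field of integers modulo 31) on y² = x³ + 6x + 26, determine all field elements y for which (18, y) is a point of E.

13, 18

x³ + 6x + 26 = 5966 ≡ 14 (mod 31).
Square roots of 14 mod 31: 13 and 18 (since 13² = 169 ≡ 14).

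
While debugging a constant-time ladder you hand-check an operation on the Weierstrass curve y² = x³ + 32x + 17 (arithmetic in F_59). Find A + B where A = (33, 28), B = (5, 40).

(33, 28) + (5, 40). λ = (40 - 28)/(5 - 33) ≡ 12/31 mod 59. 31⁻¹ ≡ 40 (mod 59), so λ ≡ 8.
  x = λ² - 33 - 5 = 64 - 38 ≡ 26; y = λ·(33 - 26) - 28 ≡ 28. → (26, 28)

(26, 28)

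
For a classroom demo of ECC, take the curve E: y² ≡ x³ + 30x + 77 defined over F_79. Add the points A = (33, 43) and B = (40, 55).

(33, 43) + (40, 55). λ = (55 - 43)/(40 - 33) ≡ 12/7 mod 79. 7⁻¹ ≡ 34 (mod 79) since 7·34 = 238 ≡ 1, so λ ≡ 13.
  x = λ² - 33 - 40 = 169 - 73 ≡ 17; y = λ·(33 - 17) - 43 ≡ 7. → (17, 7)

(17, 7)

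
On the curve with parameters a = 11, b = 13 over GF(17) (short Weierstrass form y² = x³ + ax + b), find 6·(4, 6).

(7, 5)

Write P = (4, 6).
Double-and-add on 6 = (110)₂. Start with P = (4, 6) for the leading 1-bit.
double: tangent at (4, 6): λ = (3·4² + 11)/(2·6) ≡ 8/12. 12⁻¹ ≡ 10 (mod 17), so λ ≡ 8·10 ≡ 12.
  x = λ² - 4 - 4 = 144 - 8 ≡ 0; y = λ·(4 - 0) - 6 ≡ 8. → (0, 8)
add P: (0, 8) + (4, 6). λ = (6 - 8)/(4 - 0) ≡ 15/4 mod 17. 4⁻¹ ≡ 13 (mod 17), so λ ≡ 8.
  x = λ² - 0 - 4 = 64 - 4 ≡ 9; y = λ·(0 - 9) - 8 ≡ 5. → (9, 5)
double: tangent at (9, 5): λ = (3·9² + 11)/(2·5) ≡ 16/10. 10⁻¹ ≡ 12 (mod 17), so λ ≡ 16·12 ≡ 5.
  x = λ² - 9 - 9 = 25 - 18 ≡ 7; y = λ·(9 - 7) - 5 ≡ 5. → (7, 5)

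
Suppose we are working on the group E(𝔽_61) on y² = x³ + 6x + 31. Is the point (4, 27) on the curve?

y² = 27² ≡ 58; x³ + 6x + 31 = 119 ≡ 58 (mod 61). 58 = 58.

yes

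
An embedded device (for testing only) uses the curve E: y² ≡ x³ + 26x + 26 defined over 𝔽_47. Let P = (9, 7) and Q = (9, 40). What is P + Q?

The two points share x = 9 and their y-coordinates satisfy 7 + 40 ≡ 0 (mod 47), so they are inverses. Their sum is O.

O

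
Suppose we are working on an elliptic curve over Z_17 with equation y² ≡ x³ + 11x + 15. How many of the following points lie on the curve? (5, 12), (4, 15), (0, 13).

2

(5, 12): 12² ≡ 8, rhs ≡ 8 → on.
(4, 15): 15² ≡ 4, rhs ≡ 4 → on.
(0, 13): 13² ≡ 16, rhs ≡ 15 → off.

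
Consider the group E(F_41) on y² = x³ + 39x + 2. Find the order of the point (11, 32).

7

2P: tangent at (11, 32): λ = (3·11² + 39)/(2·32) ≡ 33/23. 23⁻¹ ≡ 25 (mod 41), so λ ≡ 33·25 ≡ 5.
  x = λ² - 11 - 11 = 25 - 22 ≡ 3; y = λ·(11 - 3) - 32 ≡ 8. → (3, 8)
3P: (3, 8) + (11, 32). λ = (32 - 8)/(11 - 3) ≡ 24/8 mod 41. 8⁻¹ ≡ 36 (mod 41) since 8·36 = 288 ≡ 1, so λ ≡ 3.
  x = λ² - 3 - 11 = 9 - 14 ≡ 36; y = λ·(3 - 36) - 8 ≡ 16. → (36, 16)
4P: (36, 16) + (11, 32). λ = (32 - 16)/(11 - 36) ≡ 16/16 mod 41. 16⁻¹ ≡ 18 (mod 41) since 16·18 = 288 ≡ 1, so λ ≡ 1.
  x = λ² - 36 - 11 = 1 - 47 ≡ 36; y = λ·(36 - 36) - 16 ≡ 25. → (36, 25)
5P: (36, 25) + (11, 32). λ = (32 - 25)/(11 - 36) ≡ 7/16 mod 41. 16⁻¹ ≡ 18 (mod 41) since 16·18 = 288 ≡ 1, so λ ≡ 3.
  x = λ² - 36 - 11 = 9 - 47 ≡ 3; y = λ·(36 - 3) - 25 ≡ 33. → (3, 33)
6P: (3, 33) + (11, 32). λ = (32 - 33)/(11 - 3) ≡ 40/8 mod 41. 8⁻¹ ≡ 36 (mod 41) since 8·36 = 288 ≡ 1, so λ ≡ 5.
  x = λ² - 3 - 11 = 25 - 14 ≡ 11; y = λ·(3 - 11) - 33 ≡ 9. → (11, 9)
7P: (11, 9) + (11, 32): same x and y₁ ≡ -y₂, so the sum is O.
7P = O, so the order is 7.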